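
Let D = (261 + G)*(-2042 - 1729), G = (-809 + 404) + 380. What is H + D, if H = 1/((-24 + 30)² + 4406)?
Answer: -3953184551/4442 ≈ -8.8996e+5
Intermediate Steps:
G = -25 (G = -405 + 380 = -25)
H = 1/4442 (H = 1/(6² + 4406) = 1/(36 + 4406) = 1/4442 ≈ 0.00022512)
D = -889956 (D = (261 - 25)*(-2042 - 1729) = 236*(-3771) = -889956)
H + D = 1/4442 - 889956 = -3953184551/4442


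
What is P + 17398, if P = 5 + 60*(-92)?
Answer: 11883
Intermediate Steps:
P = -5515 (P = 5 - 5520 = -5515)
P + 17398 = -5515 + 17398 = 11883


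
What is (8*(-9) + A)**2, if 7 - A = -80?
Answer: 225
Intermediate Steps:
A = 87 (A = 7 - 1*(-80) = 7 + 80 = 87)
(8*(-9) + A)**2 = (8*(-9) + 87)**2 = (-72 + 87)**2 = 15**2 = 225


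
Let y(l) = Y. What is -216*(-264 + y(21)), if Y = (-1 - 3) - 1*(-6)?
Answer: 56592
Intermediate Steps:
Y = 2 (Y = -4 + 6 = 2)
y(l) = 2
-216*(-264 + y(21)) = -216*(-264 + 2) = -216*(-262) = 56592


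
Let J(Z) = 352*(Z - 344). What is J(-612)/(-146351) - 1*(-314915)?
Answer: 46088461677/146351 ≈ 3.1492e+5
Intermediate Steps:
J(Z) = -121088 + 352*Z (J(Z) = 352*(-344 + Z) = -121088 + 352*Z)
J(-612)/(-146351) - 1*(-314915) = (-121088 + 352*(-612))/(-146351) - 1*(-314915) = (-121088 - 215424)*(-1/146351) + 314915 = -336512*(-1/146351) + 314915 = 336512/146351 + 314915 = 46088461677/146351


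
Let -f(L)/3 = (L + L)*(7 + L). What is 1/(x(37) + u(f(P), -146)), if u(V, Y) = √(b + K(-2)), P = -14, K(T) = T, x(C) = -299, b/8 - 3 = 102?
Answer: -299/88563 - √838/88563 ≈ -0.0037030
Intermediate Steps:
b = 840 (b = 24 + 8*102 = 24 + 816 = 840)
f(L) = -6*L*(7 + L) (f(L) = -3*(L + L)*(7 + L) = -3*2*L*(7 + L) = -6*L*(7 + L))
u(V, Y) = √838 (u(V, Y) = √(840 - 2) = √838)
1/(x(37) + u(f(P), -146)) = 1/(-299 + √838)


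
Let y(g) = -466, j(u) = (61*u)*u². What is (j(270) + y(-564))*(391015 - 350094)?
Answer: 49132311553814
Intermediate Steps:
j(u) = 61*u³
(j(270) + y(-564))*(391015 - 350094) = (61*270³ - 466)*(391015 - 350094) = (61*19683000 - 466)*40921 = (1200663000 - 466)*40921 = 1200662534*40921 = 49132311553814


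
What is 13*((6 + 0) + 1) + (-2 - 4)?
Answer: 85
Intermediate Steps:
13*((6 + 0) + 1) + (-2 - 4) = 13*(6 + 1) - 6 = 13*7 - 6 = 91 - 6 = 85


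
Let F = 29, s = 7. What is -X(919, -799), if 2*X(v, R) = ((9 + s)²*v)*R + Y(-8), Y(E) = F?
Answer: 187975907/2 ≈ 9.3988e+7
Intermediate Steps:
Y(E) = 29
X(v, R) = 29/2 + 128*R*v (X(v, R) = (((9 + 7)²*v)*R + 29)/2 = ((16²*v)*R + 29)/2 = ((256*v)*R + 29)/2 = (256*R*v + 29)/2 = (29 + 256*R*v)/2 = 29/2 + 128*R*v)
-X(919, -799) = -(29/2 + 128*(-799)*919) = -(29/2 - 93987968) = -1*(-187975907/2) = 187975907/2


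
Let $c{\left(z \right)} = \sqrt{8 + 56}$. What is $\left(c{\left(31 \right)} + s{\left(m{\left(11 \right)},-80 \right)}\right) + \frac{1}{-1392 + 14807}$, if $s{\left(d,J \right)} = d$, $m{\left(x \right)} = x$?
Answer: $\frac{254886}{13415} \approx 19.0$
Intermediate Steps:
$c{\left(z \right)} = 8$ ($c{\left(z \right)} = \sqrt{64} = 8$)
$\left(c{\left(31 \right)} + s{\left(m{\left(11 \right)},-80 \right)}\right) + \frac{1}{-1392 + 14807} = \left(8 + 11\right) + \frac{1}{-1392 + 14807} = 19 + \frac{1}{13415} = \frac{254886}{13415}$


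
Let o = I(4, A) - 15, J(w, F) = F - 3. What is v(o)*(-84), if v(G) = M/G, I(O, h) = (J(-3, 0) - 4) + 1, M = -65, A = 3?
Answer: -260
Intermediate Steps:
J(w, F) = -3 + F
I(O, h) = -6 (I(O, h) = ((-3 + 0) - 4) + 1 = (-3 - 4) + 1 = -7 + 1 = -6)
o = -21 (o = -6 - 15 = -21)
v(G) = -65/G
v(o)*(-84) = -65/(-21)*(-84) = -65*(-1/21)*(-84) = (65/21)*(-84) = -260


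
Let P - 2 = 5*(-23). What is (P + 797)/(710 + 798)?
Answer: 171/377 ≈ 0.45358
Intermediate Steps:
P = -113 (P = 2 + 5*(-23) = 2 - 115 = -113)
(P + 797)/(710 + 798) = (-113 + 797)/(710 + 798) = 684/1508 = 684*(1/1508) = 171/377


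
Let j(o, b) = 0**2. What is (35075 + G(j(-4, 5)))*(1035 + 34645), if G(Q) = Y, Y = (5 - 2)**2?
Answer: 1251797120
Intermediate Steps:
j(o, b) = 0
Y = 9 (Y = 3**2 = 9)
G(Q) = 9
(35075 + G(j(-4, 5)))*(1035 + 34645) = (35075 + 9)*(1035 + 34645) = 35084*35680 = 1251797120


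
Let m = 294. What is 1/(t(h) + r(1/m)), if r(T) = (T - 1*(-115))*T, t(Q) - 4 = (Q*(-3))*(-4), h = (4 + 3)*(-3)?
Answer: -86436/21402317 ≈ -0.0040386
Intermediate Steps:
h = -21 (h = 7*(-3) = -21)
t(Q) = 4 + 12*Q (t(Q) = 4 + (Q*(-3))*(-4) = 4 - 3*Q*(-4) = 4 + 12*Q)
r(T) = T*(115 + T) (r(T) = (T + 115)*T = (115 + T)*T = T*(115 + T))
1/(t(h) + r(1/m)) = 1/((4 + 12*(-21)) + (115 + 1/294)/294) = 1/((4 - 252) + (115 + 1/294)/294) = 1/(-248 + (1/294)*(33811/294)) = 1/(-248 + 33811/86436) = 1/(-21402317/86436) = -86436/21402317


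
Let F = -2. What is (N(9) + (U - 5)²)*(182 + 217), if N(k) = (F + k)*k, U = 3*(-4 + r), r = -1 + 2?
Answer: 103341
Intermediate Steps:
r = 1
U = -9 (U = 3*(-4 + 1) = 3*(-3) = -9)
N(k) = k*(-2 + k) (N(k) = (-2 + k)*k = k*(-2 + k))
(N(9) + (U - 5)²)*(182 + 217) = (9*(-2 + 9) + (-9 - 5)²)*(182 + 217) = (9*7 + (-14)²)*399 = (63 + 196)*399 = 259*399 = 103341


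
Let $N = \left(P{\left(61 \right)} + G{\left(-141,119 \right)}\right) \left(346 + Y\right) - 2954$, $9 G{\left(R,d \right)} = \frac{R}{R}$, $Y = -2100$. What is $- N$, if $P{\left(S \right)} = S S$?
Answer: $\frac{58768046}{9} \approx 6.5298 \cdot 10^{6}$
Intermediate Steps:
$G{\left(R,d \right)} = \frac{1}{9}$ ($G{\left(R,d \right)} = \frac{R \frac{1}{R}}{9} = \frac{1}{9} \cdot 1 = \frac{1}{9}$)
$P{\left(S \right)} = S^{2}$
$N = - \frac{58768046}{9}$ ($N = \left(61^{2} + \frac{1}{9}\right) \left(346 - 2100\right) - 2954 = \left(3721 + \frac{1}{9}\right) \left(-1754\right) - 2954 = \frac{33490}{9} \left(-1754\right) - 2954 = - \frac{58741460}{9} - 2954 = - \frac{58768046}{9} \approx -6.5298 \cdot 10^{6}$)
$- N = \left(-1\right) \left(- \frac{58768046}{9}\right) = \frac{58768046}{9}$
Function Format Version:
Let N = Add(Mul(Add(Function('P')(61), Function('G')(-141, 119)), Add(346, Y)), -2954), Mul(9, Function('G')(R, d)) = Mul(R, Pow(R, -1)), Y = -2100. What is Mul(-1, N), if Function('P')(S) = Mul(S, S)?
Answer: Rational(58768046, 9) ≈ 6.5298e+6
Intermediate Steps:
Function('G')(R, d) = Rational(1, 9) (Function('G')(R, d) = Mul(Rational(1, 9), Mul(R, Pow(R, -1))) = Mul(Rational(1, 9), 1) = Rational(1, 9))
Function('P')(S) = Pow(S, 2)
N = Rational(-58768046, 9) (N = Add(Mul(Add(Pow(61, 2), Rational(1, 9)), Add(346, -2100)), -2954) = Add(Mul(Add(3721, Rational(1, 9)), -1754), -2954) = Add(Mul(Rational(33490, 9), -1754), -2954) = Add(Rational(-58741460, 9), -2954) = Rational(-58768046, 9) ≈ -6.5298e+6)
Mul(-1, N) = Mul(-1, Rational(-58768046, 9)) = Rational(58768046, 9)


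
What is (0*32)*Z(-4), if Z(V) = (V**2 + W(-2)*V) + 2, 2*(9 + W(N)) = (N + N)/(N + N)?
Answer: 0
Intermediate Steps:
W(N) = -17/2 (W(N) = -9 + ((N + N)/(N + N))/2 = -9 + ((2*N)/((2*N)))/2 = -9 + ((2*N)*(1/(2*N)))/2 = -9 + (1/2)*1 = -9 + 1/2 = -17/2)
Z(V) = 2 + V**2 - 17*V/2 (Z(V) = (V**2 - 17*V/2) + 2 = 2 + V**2 - 17*V/2)
(0*32)*Z(-4) = (0*32)*(2 + (-4)**2 - 17/2*(-4)) = 0*(2 + 16 + 34) = 0*52 = 0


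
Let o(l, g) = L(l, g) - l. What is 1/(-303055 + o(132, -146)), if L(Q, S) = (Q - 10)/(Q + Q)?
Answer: -132/40020623 ≈ -3.2983e-6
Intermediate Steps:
L(Q, S) = (-10 + Q)/(2*Q) (L(Q, S) = (-10 + Q)/((2*Q)) = (-10 + Q)*(1/(2*Q)) = (-10 + Q)/(2*Q))
o(l, g) = -l + (-10 + l)/(2*l) (o(l, g) = (-10 + l)/(2*l) - l = -l + (-10 + l)/(2*l))
1/(-303055 + o(132, -146)) = 1/(-303055 + (½ - 1*132 - 5/132)) = 1/(-303055 + (½ - 132 - 5*1/132)) = 1/(-303055 + (½ - 132 - 5/132)) = 1/(-303055 - 17363/132) = 1/(-40020623/132) = -132/40020623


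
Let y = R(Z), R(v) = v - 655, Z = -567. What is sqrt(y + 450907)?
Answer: 3*sqrt(49965) ≈ 670.59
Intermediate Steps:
R(v) = -655 + v
y = -1222 (y = -655 - 567 = -1222)
sqrt(y + 450907) = sqrt(-1222 + 450907) = sqrt(449685) = 3*sqrt(49965)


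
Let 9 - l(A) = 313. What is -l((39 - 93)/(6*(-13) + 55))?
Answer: 304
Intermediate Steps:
l(A) = -304 (l(A) = 9 - 1*313 = 9 - 313 = -304)
-l((39 - 93)/(6*(-13) + 55)) = -1*(-304) = 304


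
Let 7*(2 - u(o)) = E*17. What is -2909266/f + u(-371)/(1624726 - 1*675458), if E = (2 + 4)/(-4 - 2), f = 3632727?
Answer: -2761657029497/3448431493836 ≈ -0.80084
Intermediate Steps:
E = -1 (E = 6/(-6) = 6*(-⅙) = -1)
u(o) = 31/7 (u(o) = 2 - (-1)*17/7 = 2 - ⅐*(-17) = 2 + 17/7 = 31/7)
-2909266/f + u(-371)/(1624726 - 1*675458) = -2909266/3632727 + 31/(7*(1624726 - 1*675458)) = -2909266*1/3632727 + 31/(7*(1624726 - 675458)) = -2909266/3632727 + (31/7)/949268 = -2909266/3632727 + (31/7)*(1/949268) = -2909266/3632727 + 31/6644876 = -2761657029497/3448431493836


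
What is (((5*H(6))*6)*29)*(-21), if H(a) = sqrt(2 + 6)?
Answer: -36540*sqrt(2) ≈ -51675.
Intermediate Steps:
H(a) = 2*sqrt(2) (H(a) = sqrt(8) = 2*sqrt(2))
(((5*H(6))*6)*29)*(-21) = (((5*(2*sqrt(2)))*6)*29)*(-21) = (((10*sqrt(2))*6)*29)*(-21) = ((60*sqrt(2))*29)*(-21) = (1740*sqrt(2))*(-21) = -36540*sqrt(2)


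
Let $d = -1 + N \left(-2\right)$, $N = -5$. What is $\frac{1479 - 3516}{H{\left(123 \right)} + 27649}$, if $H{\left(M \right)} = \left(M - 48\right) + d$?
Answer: $- \frac{2037}{27733} \approx -0.07345$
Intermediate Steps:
$d = 9$ ($d = -1 - -10 = -1 + 10 = 9$)
$H{\left(M \right)} = -39 + M$ ($H{\left(M \right)} = \left(M - 48\right) + 9 = \left(-48 + M\right) + 9 = -39 + M$)
$\frac{1479 - 3516}{H{\left(123 \right)} + 27649} = \frac{1479 - 3516}{\left(-39 + 123\right) + 27649} = - \frac{2037}{84 + 27649} = - \frac{2037}{27733}$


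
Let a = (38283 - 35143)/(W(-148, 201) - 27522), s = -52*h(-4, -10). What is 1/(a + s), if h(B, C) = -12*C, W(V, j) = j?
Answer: -27321/170486180 ≈ -0.00016025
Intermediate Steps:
s = -6240 (s = -(-624)*(-10) = -52*120 = -6240)
a = -3140/27321 (a = (38283 - 35143)/(201 - 27522) = 3140/(-27321) = 3140*(-1/27321) = -3140/27321 ≈ -0.11493)
1/(a + s) = 1/(-3140/27321 - 6240) = 1/(-170486180/27321) = -27321/170486180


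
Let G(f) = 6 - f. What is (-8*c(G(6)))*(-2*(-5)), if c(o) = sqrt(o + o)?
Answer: 0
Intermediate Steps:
c(o) = sqrt(2)*sqrt(o) (c(o) = sqrt(2*o) = sqrt(2)*sqrt(o))
(-8*c(G(6)))*(-2*(-5)) = (-8*sqrt(2)*sqrt(6 - 1*6))*(-2*(-5)) = -8*sqrt(2)*sqrt(6 - 6)*10 = -8*sqrt(2)*sqrt(0)*10 = -8*sqrt(2)*0*10 = -8*0*10 = 0*10 = 0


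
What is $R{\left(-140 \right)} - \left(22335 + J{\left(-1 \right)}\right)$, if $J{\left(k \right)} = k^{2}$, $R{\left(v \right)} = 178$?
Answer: $-22158$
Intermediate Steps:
$R{\left(-140 \right)} - \left(22335 + J{\left(-1 \right)}\right) = 178 - 22336 = -22158$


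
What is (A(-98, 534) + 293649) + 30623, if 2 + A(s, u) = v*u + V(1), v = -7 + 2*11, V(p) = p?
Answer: 332281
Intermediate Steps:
v = 15 (v = -7 + 22 = 15)
A(s, u) = -1 + 15*u (A(s, u) = -2 + (15*u + 1) = -2 + (1 + 15*u) = -1 + 15*u)
(A(-98, 534) + 293649) + 30623 = ((-1 + 15*534) + 293649) + 30623 = ((-1 + 8010) + 293649) + 30623 = (8009 + 293649) + 30623 = 301658 + 30623 = 332281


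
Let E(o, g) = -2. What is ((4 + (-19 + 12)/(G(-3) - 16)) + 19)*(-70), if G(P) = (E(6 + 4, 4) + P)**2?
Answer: -14000/9 ≈ -1555.6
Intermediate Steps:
G(P) = (-2 + P)**2
((4 + (-19 + 12)/(G(-3) - 16)) + 19)*(-70) = ((4 + (-19 + 12)/((-2 - 3)**2 - 16)) + 19)*(-70) = ((4 - 7/((-5)**2 - 16)) + 19)*(-70) = ((4 - 7/(25 - 16)) + 19)*(-70) = ((4 - 7/9) + 19)*(-70) = (29/9 + 19)*(-70) = (200/9)*(-70) = -14000/9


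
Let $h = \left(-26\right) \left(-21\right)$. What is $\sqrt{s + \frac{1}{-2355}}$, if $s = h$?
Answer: $\frac{\sqrt{3028127295}}{2355} \approx 23.367$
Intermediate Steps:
$h = 546$
$s = 546$
$\sqrt{s + \frac{1}{-2355}} = \sqrt{546 + \frac{1}{-2355}} = \sqrt{546 - \frac{1}{2355}} = \sqrt{\frac{1285829}{2355}} = \frac{\sqrt{3028127295}}{2355}$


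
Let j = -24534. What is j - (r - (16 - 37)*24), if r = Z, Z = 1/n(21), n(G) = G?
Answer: -525799/21 ≈ -25038.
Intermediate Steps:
Z = 1/21 ≈ 0.047619
r = 1/21 ≈ 0.047619
j - (r - (16 - 37)*24) = -24534 - (1/21 - (16 - 37)*24) = -24534 - (1/21 - (-21)*24) = -24534 - (1/21 - 1*(-504)) = -24534 - (1/21 + 504) = -24534 - 1*10585/21 = -24534 - 10585/21 = -525799/21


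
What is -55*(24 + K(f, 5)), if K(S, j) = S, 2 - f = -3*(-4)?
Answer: -770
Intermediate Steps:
f = -10 (f = 2 - (-3)*(-4) = 2 - 1*12 = 2 - 12 = -10)
-55*(24 + K(f, 5)) = -55*(24 - 10) = -55*14 = -770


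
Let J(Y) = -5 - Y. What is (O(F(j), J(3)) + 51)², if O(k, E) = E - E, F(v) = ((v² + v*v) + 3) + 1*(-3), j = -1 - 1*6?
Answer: 2601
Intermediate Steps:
j = -7 (j = -1 - 6 = -7)
F(v) = 2*v² (F(v) = ((v² + v²) + 3) - 3 = (2*v² + 3) - 3 = (3 + 2*v²) - 3 = 2*v²)
O(k, E) = 0
(O(F(j), J(3)) + 51)² = (0 + 51)² = 51² = 2601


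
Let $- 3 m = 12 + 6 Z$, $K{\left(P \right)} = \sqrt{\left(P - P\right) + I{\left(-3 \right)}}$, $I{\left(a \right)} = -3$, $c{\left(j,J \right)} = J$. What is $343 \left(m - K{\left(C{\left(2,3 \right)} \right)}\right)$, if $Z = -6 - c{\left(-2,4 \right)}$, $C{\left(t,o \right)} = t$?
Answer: $5488 - 343 i \sqrt{3} \approx 5488.0 - 594.09 i$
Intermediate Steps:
$K{\left(P \right)} = i \sqrt{3}$ ($K{\left(P \right)} = \sqrt{\left(P - P\right) - 3} = \sqrt{0 - 3} = \sqrt{-3} = i \sqrt{3}$)
$Z = -10$ ($Z = -6 - 4 = -10$)
$m = 16$ ($m = - \frac{12 + 6 \left(-10\right)}{3} = - \frac{12 - 60}{3} = \left(- \frac{1}{3}\right) \left(-48\right) = 16$)
$343 \left(m - K{\left(C{\left(2,3 \right)} \right)}\right) = 343 \left(16 - i \sqrt{3}\right) = 5488 - 343 i \sqrt{3}$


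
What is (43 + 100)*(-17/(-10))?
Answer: 2431/10 ≈ 243.10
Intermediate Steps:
(43 + 100)*(-17/(-10)) = 143*(-17*(-⅒)) = 143*(17/10) = 2431/10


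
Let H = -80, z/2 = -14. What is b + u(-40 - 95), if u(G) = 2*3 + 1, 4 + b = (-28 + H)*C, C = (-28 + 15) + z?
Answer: 4431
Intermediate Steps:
z = -28 (z = 2*(-14) = -28)
C = -41 (C = (-28 + 15) - 28 = -13 - 28 = -41)
b = 4424 (b = -4 + (-28 - 80)*(-41) = -4 - 108*(-41) = -4 + 4428 = 4424)
u(G) = 7 (u(G) = 6 + 1 = 7)
b + u(-40 - 95) = 4424 + 7 = 4431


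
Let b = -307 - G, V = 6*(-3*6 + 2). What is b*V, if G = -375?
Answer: -6528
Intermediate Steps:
V = -96 (V = 6*(-18 + 2) = 6*(-16) = -96)
b = 68 (b = -307 - 1*(-375) = -307 + 375 = 68)
b*V = 68*(-96) = -6528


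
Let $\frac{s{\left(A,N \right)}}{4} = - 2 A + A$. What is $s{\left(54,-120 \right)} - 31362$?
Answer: $-31578$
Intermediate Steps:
$s{\left(A,N \right)} = - 4 A$ ($s{\left(A,N \right)} = 4 \left(- 2 A + A\right) = 4 \left(- A\right) = - 4 A$)
$s{\left(54,-120 \right)} - 31362 = \left(-4\right) 54 - 31362 = -216 - 31362 = -31578$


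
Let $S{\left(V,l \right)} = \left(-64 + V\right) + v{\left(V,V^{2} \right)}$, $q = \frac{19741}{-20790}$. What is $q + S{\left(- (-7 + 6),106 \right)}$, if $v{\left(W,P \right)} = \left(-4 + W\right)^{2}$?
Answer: $- \frac{1142401}{20790} \approx -54.95$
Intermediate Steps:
$q = - \frac{19741}{20790}$ ($q = 19741 \left(- \frac{1}{20790}\right) = - \frac{19741}{20790} \approx -0.94954$)
$S{\left(V,l \right)} = -64 + V + \left(-4 + V\right)^{2}$ ($S{\left(V,l \right)} = \left(-64 + V\right) + \left(-4 + V\right)^{2} = -64 + V + \left(-4 + V\right)^{2}$)
$q + S{\left(- (-7 + 6),106 \right)} = - \frac{19741}{20790} - \left(63 - \left(-4 - \left(-7 + 6\right)\right)^{2}\right) = - \frac{19741}{20790} - \left(63 - \left(-4 - -1\right)^{2}\right) = - \frac{19741}{20790} + \left(-64 + 1 + \left(-4 + 1\right)^{2}\right) = - \frac{19741}{20790} + \left(-64 + 1 + \left(-3\right)^{2}\right) = - \frac{19741}{20790} + \left(-64 + 1 + 9\right) = - \frac{19741}{20790} - 54 = - \frac{1142401}{20790}$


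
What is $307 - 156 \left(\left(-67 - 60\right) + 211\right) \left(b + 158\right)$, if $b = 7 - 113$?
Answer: $-681101$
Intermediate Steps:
$b = -106$ ($b = 7 - 113 = -106$)
$307 - 156 \left(\left(-67 - 60\right) + 211\right) \left(b + 158\right) = 307 - 156 \left(\left(-67 - 60\right) + 211\right) \left(-106 + 158\right) = 307 - 156 \left(\left(-67 - 60\right) + 211\right) 52 = 307 - 156 \left(-127 + 211\right) 52 = 307 - 156 \cdot 84 \cdot 52 = 307 - 681408 = -681101$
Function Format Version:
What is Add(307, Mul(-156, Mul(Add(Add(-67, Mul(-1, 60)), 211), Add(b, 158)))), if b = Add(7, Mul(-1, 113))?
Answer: -681101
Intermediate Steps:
b = -106 (b = Add(7, -113) = -106)
Add(307, Mul(-156, Mul(Add(Add(-67, Mul(-1, 60)), 211), Add(b, 158)))) = Add(307, Mul(-156, Mul(Add(Add(-67, Mul(-1, 60)), 211), Add(-106, 158)))) = Add(307, Mul(-156, Mul(Add(Add(-67, -60), 211), 52))) = Add(307, Mul(-156, Mul(Add(-127, 211), 52))) = Add(307, Mul(-156, Mul(84, 52))) = Add(307, Mul(-156, 4368)) = Add(307, -681408) = -681101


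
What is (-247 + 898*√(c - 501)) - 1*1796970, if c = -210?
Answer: -1797217 + 2694*I*√79 ≈ -1.7972e+6 + 23945.0*I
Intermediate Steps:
(-247 + 898*√(c - 501)) - 1*1796970 = (-247 + 898*√(-210 - 501)) - 1*1796970 = (-247 + 898*√(-711)) - 1796970 = (-247 + 898*(3*I*√79)) - 1796970 = (-247 + 2694*I*√79) - 1796970 = -1797217 + 2694*I*√79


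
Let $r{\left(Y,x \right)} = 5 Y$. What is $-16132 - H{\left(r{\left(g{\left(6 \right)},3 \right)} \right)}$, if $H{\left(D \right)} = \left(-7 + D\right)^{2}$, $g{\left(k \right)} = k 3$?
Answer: $-23021$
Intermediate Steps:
$g{\left(k \right)} = 3 k$
$-16132 - H{\left(r{\left(g{\left(6 \right)},3 \right)} \right)} = -16132 - \left(-7 + 5 \cdot 3 \cdot 6\right)^{2} = -16132 - \left(-7 + 5 \cdot 18\right)^{2} = -16132 - \left(-7 + 90\right)^{2} = -16132 - 83^{2} = -16132 - 6889 = -23021$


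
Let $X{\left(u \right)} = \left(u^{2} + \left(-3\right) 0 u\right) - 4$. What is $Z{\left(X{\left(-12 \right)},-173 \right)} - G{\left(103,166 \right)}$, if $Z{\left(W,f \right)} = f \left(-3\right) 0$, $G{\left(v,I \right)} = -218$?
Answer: $218$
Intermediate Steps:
$X{\left(u \right)} = -4 + u^{2}$ ($X{\left(u \right)} = \left(u^{2} + 0 u\right) - 4 = \left(u^{2} + 0\right) - 4 = u^{2} - 4 = -4 + u^{2}$)
$Z{\left(W,f \right)} = 0$ ($Z{\left(W,f \right)} = - 3 f 0 = 0$)
$Z{\left(X{\left(-12 \right)},-173 \right)} - G{\left(103,166 \right)} = 0 - -218 = 0 + 218 = 218$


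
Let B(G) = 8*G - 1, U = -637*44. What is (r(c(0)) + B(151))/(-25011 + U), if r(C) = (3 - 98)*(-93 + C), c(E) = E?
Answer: -10042/53039 ≈ -0.18933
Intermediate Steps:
U = -28028
B(G) = -1 + 8*G
r(C) = 8835 - 95*C (r(C) = -95*(-93 + C) = 8835 - 95*C)
(r(c(0)) + B(151))/(-25011 + U) = ((8835 - 95*0) + (-1 + 8*151))/(-25011 - 28028) = ((8835 + 0) + (-1 + 1208))/(-53039) = (8835 + 1207)*(-1/53039) = 10042*(-1/53039) = -10042/53039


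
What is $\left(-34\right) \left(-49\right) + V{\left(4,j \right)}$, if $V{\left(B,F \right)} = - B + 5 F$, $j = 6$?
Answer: $1692$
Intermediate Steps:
$\left(-34\right) \left(-49\right) + V{\left(4,j \right)} = \left(-34\right) \left(-49\right) + \left(\left(-1\right) 4 + 5 \cdot 6\right) = 1666 + \left(-4 + 30\right) = 1666 + 26 = 1692$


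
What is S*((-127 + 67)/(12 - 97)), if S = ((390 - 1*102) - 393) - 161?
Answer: -3192/17 ≈ -187.76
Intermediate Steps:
S = -266 (S = ((390 - 102) - 393) - 161 = (288 - 393) - 161 = -105 - 161 = -266)
S*((-127 + 67)/(12 - 97)) = -266*(-127 + 67)/(12 - 97) = -(-15960)/(-85) = -(-15960)*(-1)/85 = -266*12/17 = -3192/17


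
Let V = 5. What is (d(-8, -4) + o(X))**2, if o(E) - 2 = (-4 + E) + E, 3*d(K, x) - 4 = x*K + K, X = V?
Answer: 2704/9 ≈ 300.44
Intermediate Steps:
X = 5
d(K, x) = 4/3 + K/3 + K*x/3 (d(K, x) = 4/3 + (x*K + K)/3 = 4/3 + (K*x + K)/3 = 4/3 + (K + K*x)/3 = 4/3 + (K/3 + K*x/3) = 4/3 + K/3 + K*x/3)
o(E) = -2 + 2*E (o(E) = 2 + ((-4 + E) + E) = 2 + (-4 + 2*E) = -2 + 2*E)
(d(-8, -4) + o(X))**2 = ((4/3 + (1/3)*(-8) + (1/3)*(-8)*(-4)) + (-2 + 2*5))**2 = ((4/3 - 8/3 + 32/3) + (-2 + 10))**2 = (28/3 + 8)**2 = (52/3)**2 = 2704/9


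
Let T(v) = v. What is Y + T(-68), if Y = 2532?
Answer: 2464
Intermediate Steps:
Y + T(-68) = 2532 - 68 = 2464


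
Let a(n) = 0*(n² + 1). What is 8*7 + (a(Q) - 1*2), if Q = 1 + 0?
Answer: 54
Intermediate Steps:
Q = 1
a(n) = 0 (a(n) = 0*(1 + n²) = 0)
8*7 + (a(Q) - 1*2) = 8*7 + (0 - 1*2) = 56 + (0 - 2) = 56 - 2 = 54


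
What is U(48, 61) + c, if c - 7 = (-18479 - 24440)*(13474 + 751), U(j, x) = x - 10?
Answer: -610522717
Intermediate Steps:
U(j, x) = -10 + x
c = -610522768 (c = 7 + (-18479 - 24440)*(13474 + 751) = 7 - 42919*14225 = 7 - 610522775 = -610522768)
U(48, 61) + c = (-10 + 61) - 610522768 = 51 - 610522768 = -610522717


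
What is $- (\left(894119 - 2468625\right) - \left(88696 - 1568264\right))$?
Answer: $94938$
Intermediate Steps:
$- (\left(894119 - 2468625\right) - \left(88696 - 1568264\right)) = - (-1574506 - \left(88696 - 1568264\right)) = - (-1574506 - -1479568) = - (-1574506 + 1479568) = \left(-1\right) \left(-94938\right) = 94938$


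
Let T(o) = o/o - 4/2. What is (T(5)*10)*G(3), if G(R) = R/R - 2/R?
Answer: -10/3 ≈ -3.3333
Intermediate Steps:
T(o) = -1 (T(o) = 1 - 4*1/2 = 1 - 2 = -1)
G(R) = 1 - 2/R
(T(5)*10)*G(3) = (-1*10)*((-2 + 3)/3) = -10/3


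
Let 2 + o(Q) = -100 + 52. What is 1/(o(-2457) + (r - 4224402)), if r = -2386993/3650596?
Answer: -3650596/15421769960385 ≈ -2.3672e-7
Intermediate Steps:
r = -2386993/3650596 (r = -2386993*1/3650596 = -2386993/3650596 ≈ -0.65386)
o(Q) = -50 (o(Q) = -2 + (-100 + 52) = -2 - 48 = -50)
1/(o(-2457) + (r - 4224402)) = 1/(-50 + (-2386993/3650596 - 4224402)) = 1/(-50 - 15421587430585/3650596) = 1/(-15421769960385/3650596) = -3650596/15421769960385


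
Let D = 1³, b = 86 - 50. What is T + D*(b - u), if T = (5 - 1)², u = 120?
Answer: -68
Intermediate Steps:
b = 36
D = 1
T = 16 (T = 4² = 16)
T + D*(b - u) = 16 + 1*(36 - 1*120) = 16 + 1*(36 - 120) = 16 + 1*(-84) = 16 - 84 = -68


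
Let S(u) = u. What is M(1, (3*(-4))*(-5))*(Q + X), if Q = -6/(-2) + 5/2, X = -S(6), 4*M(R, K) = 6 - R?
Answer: -5/8 ≈ -0.62500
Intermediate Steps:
M(R, K) = 3/2 - R/4 (M(R, K) = (6 - R)/4 = 3/2 - R/4)
X = -6 (X = -1*6 = -6)
Q = 11/2 (Q = -6*(-½) + 5*(½) = 3 + 5/2 = 11/2 ≈ 5.5000)
M(1, (3*(-4))*(-5))*(Q + X) = (3/2 - ¼*1)*(11/2 - 6) = (3/2 - ¼)*(-½) = (5/4)*(-½) = -5/8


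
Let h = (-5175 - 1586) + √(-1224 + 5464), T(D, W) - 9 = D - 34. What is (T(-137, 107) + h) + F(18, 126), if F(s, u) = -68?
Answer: -6991 + 4*√265 ≈ -6925.9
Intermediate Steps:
T(D, W) = -25 + D (T(D, W) = 9 + (D - 34) = 9 + (-34 + D) = -25 + D)
h = -6761 + 4*√265 (h = -6761 + √4240 = -6761 + 4*√265 ≈ -6695.9)
(T(-137, 107) + h) + F(18, 126) = ((-25 - 137) + (-6761 + 4*√265)) - 68 = (-162 + (-6761 + 4*√265)) - 68 = (-6923 + 4*√265) - 68 = -6991 + 4*√265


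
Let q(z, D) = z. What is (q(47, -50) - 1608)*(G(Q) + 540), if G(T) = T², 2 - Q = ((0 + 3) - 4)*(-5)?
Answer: -856989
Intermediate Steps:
Q = -3 (Q = 2 - ((0 + 3) - 4)*(-5) = 2 - (3 - 4)*(-5) = 2 - (-1)*(-5) = 2 - 1*5 = 2 - 5 = -3)
(q(47, -50) - 1608)*(G(Q) + 540) = (47 - 1608)*((-3)² + 540) = -1561*(9 + 540) = -1561*549 = -856989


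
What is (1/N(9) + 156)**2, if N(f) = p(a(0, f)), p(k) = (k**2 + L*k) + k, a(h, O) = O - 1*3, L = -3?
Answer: 14025025/576 ≈ 24349.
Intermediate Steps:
a(h, O) = -3 + O (a(h, O) = O - 3 = -3 + O)
p(k) = k**2 - 2*k (p(k) = (k**2 - 3*k) + k = k**2 - 2*k)
N(f) = (-5 + f)*(-3 + f) (N(f) = (-3 + f)*(-2 + (-3 + f)) = (-3 + f)*(-5 + f) = (-5 + f)*(-3 + f))
(1/N(9) + 156)**2 = (1/((-5 + 9)*(-3 + 9)) + 156)**2 = (1/(4*6) + 156)**2 = (1/24 + 156)**2 = (3745/24)**2 = 14025025/576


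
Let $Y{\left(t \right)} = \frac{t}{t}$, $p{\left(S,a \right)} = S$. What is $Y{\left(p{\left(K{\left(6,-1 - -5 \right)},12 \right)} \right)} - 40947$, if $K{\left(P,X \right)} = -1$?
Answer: $-40946$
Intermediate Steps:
$Y{\left(t \right)} = 1$
$Y{\left(p{\left(K{\left(6,-1 - -5 \right)},12 \right)} \right)} - 40947 = 1 - 40947 = -40946$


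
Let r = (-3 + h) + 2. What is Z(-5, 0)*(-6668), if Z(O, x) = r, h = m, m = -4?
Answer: 33340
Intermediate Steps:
h = -4
r = -5 (r = (-3 - 4) + 2 = -7 + 2 = -5)
Z(O, x) = -5
Z(-5, 0)*(-6668) = -5*(-6668) = 33340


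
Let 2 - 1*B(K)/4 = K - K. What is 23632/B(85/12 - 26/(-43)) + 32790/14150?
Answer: 4183189/1415 ≈ 2956.3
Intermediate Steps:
B(K) = 8 (B(K) = 8 - 4*(K - K) = 8 - 4*0 = 8 + 0 = 8)
23632/B(85/12 - 26/(-43)) + 32790/14150 = 23632/8 + 32790/14150 = 23632*(⅛) + 32790*(1/14150) = 2954 + 3279/1415 = 4183189/1415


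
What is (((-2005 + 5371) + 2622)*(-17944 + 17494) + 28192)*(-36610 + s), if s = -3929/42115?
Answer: 4111158722918232/42115 ≈ 9.7617e+10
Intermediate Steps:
s = -3929/42115 (s = -3929*1/42115 = -3929/42115 ≈ -0.093292)
(((-2005 + 5371) + 2622)*(-17944 + 17494) + 28192)*(-36610 + s) = (((-2005 + 5371) + 2622)*(-17944 + 17494) + 28192)*(-36610 - 3929/42115) = ((3366 + 2622)*(-450) + 28192)*(-1541834079/42115) = (5988*(-450) + 28192)*(-1541834079/42115) = (-2694600 + 28192)*(-1541834079/42115) = -2666408*(-1541834079/42115) = 4111158722918232/42115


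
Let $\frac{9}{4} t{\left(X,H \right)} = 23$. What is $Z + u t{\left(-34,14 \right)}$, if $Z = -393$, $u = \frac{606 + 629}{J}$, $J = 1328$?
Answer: $- \frac{1145879}{2988} \approx -383.49$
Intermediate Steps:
$t{\left(X,H \right)} = \frac{92}{9}$ ($t{\left(X,H \right)} = \frac{4}{9} \cdot 23 = \frac{92}{9}$)
$u = \frac{1235}{1328}$ ($u = \frac{606 + 629}{1328} = 1235 \cdot \frac{1}{1328} = \frac{1235}{1328} \approx 0.92997$)
$Z + u t{\left(-34,14 \right)} = -393 + \frac{1235}{1328} \cdot \frac{92}{9} = -393 + \frac{28405}{2988} = - \frac{1145879}{2988}$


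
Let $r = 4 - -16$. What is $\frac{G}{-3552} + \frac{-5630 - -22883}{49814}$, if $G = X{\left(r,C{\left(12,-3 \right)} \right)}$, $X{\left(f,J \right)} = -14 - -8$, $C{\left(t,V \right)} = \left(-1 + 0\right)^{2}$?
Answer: $\frac{5131795}{14744944} \approx 0.34804$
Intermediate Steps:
$C{\left(t,V \right)} = 1$ ($C{\left(t,V \right)} = \left(-1\right)^{2} = 1$)
$r = 20$ ($r = 4 + 16 = 20$)
$X{\left(f,J \right)} = -6$ ($X{\left(f,J \right)} = -14 + 8 = -6$)
$G = -6$
$\frac{G}{-3552} + \frac{-5630 - -22883}{49814} = - \frac{6}{-3552} + \frac{-5630 - -22883}{49814} = \left(-6\right) \left(- \frac{1}{3552}\right) + \left(-5630 + 22883\right) \frac{1}{49814} = \frac{1}{592} + 17253 \cdot \frac{1}{49814} = \frac{1}{592} + \frac{17253}{49814} = \frac{5131795}{14744944}$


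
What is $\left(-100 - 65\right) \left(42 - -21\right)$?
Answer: $-10395$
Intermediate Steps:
$\left(-100 - 65\right) \left(42 - -21\right) = - 165 \left(42 + 21\right) = \left(-165\right) 63 = -10395$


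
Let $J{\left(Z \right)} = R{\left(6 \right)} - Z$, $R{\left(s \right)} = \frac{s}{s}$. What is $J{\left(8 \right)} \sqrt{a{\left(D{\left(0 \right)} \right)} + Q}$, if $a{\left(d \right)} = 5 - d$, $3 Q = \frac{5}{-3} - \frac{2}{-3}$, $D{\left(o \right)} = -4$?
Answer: $- \frac{7 \sqrt{78}}{3} \approx -20.607$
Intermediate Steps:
$R{\left(s \right)} = 1$
$Q = - \frac{1}{3}$ ($Q = \frac{\frac{5}{-3} - \frac{2}{-3}}{3} = \frac{5 \left(- \frac{1}{3}\right) - - \frac{2}{3}}{3} = \frac{- \frac{5}{3} + \frac{2}{3}}{3} = \frac{1}{3} \left(-1\right) = - \frac{1}{3} \approx -0.33333$)
$J{\left(Z \right)} = 1 - Z$
$J{\left(8 \right)} \sqrt{a{\left(D{\left(0 \right)} \right)} + Q} = \left(1 - 8\right) \sqrt{\left(5 - -4\right) - \frac{1}{3}} = \left(1 - 8\right) \sqrt{\left(5 + 4\right) - \frac{1}{3}} = - 7 \sqrt{9 - \frac{1}{3}} = - 7 \sqrt{\frac{26}{3}} = - 7 \frac{\sqrt{78}}{3} = - \frac{7 \sqrt{78}}{3}$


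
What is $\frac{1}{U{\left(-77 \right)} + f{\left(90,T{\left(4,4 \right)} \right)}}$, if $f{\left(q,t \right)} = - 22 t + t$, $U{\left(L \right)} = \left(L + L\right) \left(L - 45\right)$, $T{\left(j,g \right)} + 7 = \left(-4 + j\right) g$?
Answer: $\frac{1}{18935} \approx 5.2812 \cdot 10^{-5}$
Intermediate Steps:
$T{\left(j,g \right)} = -7 + g \left(-4 + j\right)$ ($T{\left(j,g \right)} = -7 + \left(-4 + j\right) g = -7 + g \left(-4 + j\right)$)
$U{\left(L \right)} = 2 L \left(-45 + L\right)$
$f{\left(q,t \right)} = - 21 t$
$\frac{1}{U{\left(-77 \right)} + f{\left(90,T{\left(4,4 \right)} \right)}} = \frac{1}{2 \left(-77\right) \left(-45 - 77\right) - 21 \left(-7 - 16 + 4 \cdot 4\right)} = \frac{1}{2 \left(-77\right) \left(-122\right) - 21 \left(-7 - 16 + 16\right)} = \frac{1}{18788 - -147} = \frac{1}{18788 + 147} = \frac{1}{18935}$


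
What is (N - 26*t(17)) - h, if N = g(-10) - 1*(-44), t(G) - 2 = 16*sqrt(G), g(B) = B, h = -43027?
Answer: 43009 - 416*sqrt(17) ≈ 41294.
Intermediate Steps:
t(G) = 2 + 16*sqrt(G)
N = 34 (N = -10 - 1*(-44) = -10 + 44 = 34)
(N - 26*t(17)) - h = (34 - 26*(2 + 16*sqrt(17))) - 1*(-43027) = (34 + (-52 - 416*sqrt(17))) + 43027 = (-18 - 416*sqrt(17)) + 43027 = 43009 - 416*sqrt(17)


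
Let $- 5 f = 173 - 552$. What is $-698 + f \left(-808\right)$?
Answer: $- \frac{309722}{5} \approx -61944.0$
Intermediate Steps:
$f = \frac{379}{5}$ ($f = - \frac{173 - 552}{5} = \left(- \frac{1}{5}\right) \left(-379\right) = \frac{379}{5} \approx 75.8$)
$-698 + f \left(-808\right) = -698 + \frac{379}{5} \left(-808\right) = -698 - \frac{306232}{5} = - \frac{309722}{5}$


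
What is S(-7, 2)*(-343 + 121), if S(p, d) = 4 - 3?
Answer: -222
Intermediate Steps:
S(p, d) = 1
S(-7, 2)*(-343 + 121) = 1*(-343 + 121) = 1*(-222) = -222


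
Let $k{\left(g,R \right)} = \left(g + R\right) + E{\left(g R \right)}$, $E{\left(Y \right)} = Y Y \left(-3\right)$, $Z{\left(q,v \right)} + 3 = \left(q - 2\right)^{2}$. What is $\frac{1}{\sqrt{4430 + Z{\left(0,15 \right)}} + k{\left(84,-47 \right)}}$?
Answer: $- \frac{46760075}{2186504614001194} - \frac{\sqrt{4431}}{2186504614001194} \approx -2.1386 \cdot 10^{-8}$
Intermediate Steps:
$Z{\left(q,v \right)} = -3 + \left(-2 + q\right)^{2}$ ($Z{\left(q,v \right)} = -3 + \left(q - 2\right)^{2} = -3 + \left(-2 + q\right)^{2}$)
$E{\left(Y \right)} = - 3 Y^{2}$ ($E{\left(Y \right)} = Y^{2} \left(-3\right) = - 3 Y^{2}$)
$k{\left(g,R \right)} = R + g - 3 R^{2} g^{2}$ ($k{\left(g,R \right)} = \left(g + R\right) - 3 \left(g R\right)^{2} = \left(R + g\right) - 3 \left(R g\right)^{2} = \left(R + g\right) - 3 R^{2} g^{2} = R + g - 3 R^{2} g^{2}$)
$\frac{1}{\sqrt{4430 + Z{\left(0,15 \right)}} + k{\left(84,-47 \right)}} = \frac{1}{\sqrt{4430 - \left(3 - \left(-2 + 0\right)^{2}\right)} - \left(-37 + 3 \left(-47\right)^{2} \cdot 84^{2}\right)} = \frac{1}{\sqrt{4430 - \left(3 - \left(-2\right)^{2}\right)} - \left(-37 + 46760112\right)} = \frac{1}{\sqrt{4430 + \left(-3 + 4\right)} - 46760075} = \frac{1}{\sqrt{4430 + 1} - 46760075} = \frac{1}{\sqrt{4431} - 46760075} = \frac{1}{-46760075 + \sqrt{4431}}$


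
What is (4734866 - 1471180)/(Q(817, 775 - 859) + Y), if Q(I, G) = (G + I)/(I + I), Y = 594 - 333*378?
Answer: -5332862924/204706787 ≈ -26.051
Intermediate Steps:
Y = -125280 (Y = 594 - 125874 = -125280)
Q(I, G) = (G + I)/(2*I) (Q(I, G) = (G + I)/((2*I)) = (G + I)*(1/(2*I)) = (G + I)/(2*I))
(4734866 - 1471180)/(Q(817, 775 - 859) + Y) = (4734866 - 1471180)/((½)*((775 - 859) + 817)/817 - 125280) = 3263686/((½)*(1/817)*(-84 + 817) - 125280) = 3263686/((½)*(1/817)*733 - 125280) = 3263686/(733/1634 - 125280) = 3263686/(-204706787/1634) = 3263686*(-1634/204706787) = -5332862924/204706787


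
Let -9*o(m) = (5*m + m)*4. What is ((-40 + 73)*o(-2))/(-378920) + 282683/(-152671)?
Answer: -13392639057/7231261915 ≈ -1.8520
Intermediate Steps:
o(m) = -8*m/3 (o(m) = -(5*m + m)*4/9 = -6*m*4/9 = -8*m/3)
((-40 + 73)*o(-2))/(-378920) + 282683/(-152671) = ((-40 + 73)*(-8/3*(-2)))/(-378920) + 282683/(-152671) = (33*(16/3))*(-1/378920) + 282683*(-1/152671) = 176*(-1/378920) - 282683/152671 = -22/47365 - 282683/152671 = -13392639057/7231261915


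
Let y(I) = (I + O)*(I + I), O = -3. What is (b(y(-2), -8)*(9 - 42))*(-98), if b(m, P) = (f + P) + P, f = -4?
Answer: -64680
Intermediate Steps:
y(I) = 2*I*(-3 + I) (y(I) = (I - 3)*(I + I) = (-3 + I)*(2*I) = 2*I*(-3 + I))
b(m, P) = -4 + 2*P (b(m, P) = (-4 + P) + P = -4 + 2*P)
(b(y(-2), -8)*(9 - 42))*(-98) = ((-4 + 2*(-8))*(9 - 42))*(-98) = ((-4 - 16)*(-33))*(-98) = -20*(-33)*(-98) = 660*(-98) = -64680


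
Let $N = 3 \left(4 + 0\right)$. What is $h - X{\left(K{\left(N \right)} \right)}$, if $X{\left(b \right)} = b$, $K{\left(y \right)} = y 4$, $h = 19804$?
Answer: $19756$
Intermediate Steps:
$N = 12$ ($N = 3 \cdot 4 = 12$)
$K{\left(y \right)} = 4 y$
$h - X{\left(K{\left(N \right)} \right)} = 19804 - 4 \cdot 12 = 19804 - 48 = 19756$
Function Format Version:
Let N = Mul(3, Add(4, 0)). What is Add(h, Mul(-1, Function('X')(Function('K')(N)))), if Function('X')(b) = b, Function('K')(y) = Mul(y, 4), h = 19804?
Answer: 19756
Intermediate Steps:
N = 12 (N = Mul(3, 4) = 12)
Function('K')(y) = Mul(4, y)
Add(h, Mul(-1, Function('X')(Function('K')(N)))) = Add(19804, Mul(-1, Mul(4, 12))) = Add(19804, Mul(-1, 48)) = Add(19804, -48) = 19756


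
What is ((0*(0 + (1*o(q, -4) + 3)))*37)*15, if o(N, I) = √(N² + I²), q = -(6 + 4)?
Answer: 0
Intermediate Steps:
q = -10 (q = -1*10 = -10)
o(N, I) = √(I² + N²)
((0*(0 + (1*o(q, -4) + 3)))*37)*15 = ((0*(0 + (1*√((-4)² + (-10)²) + 3)))*37)*15 = ((0*(0 + (1*√(16 + 100) + 3)))*37)*15 = ((0*(0 + (1*√116 + 3)))*37)*15 = ((0*(0 + (1*(2*√29) + 3)))*37)*15 = ((0*(0 + (2*√29 + 3)))*37)*15 = ((0*(0 + (3 + 2*√29)))*37)*15 = ((0*(3 + 2*√29))*37)*15 = (0*37)*15 = 0*15 = 0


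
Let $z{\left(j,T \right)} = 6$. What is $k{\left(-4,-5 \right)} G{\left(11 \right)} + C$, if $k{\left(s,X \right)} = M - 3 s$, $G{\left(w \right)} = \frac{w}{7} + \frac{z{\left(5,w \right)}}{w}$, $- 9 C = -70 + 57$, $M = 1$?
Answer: $\frac{20072}{693} \approx 28.964$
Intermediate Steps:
$C = \frac{13}{9}$ ($C = - \frac{-70 + 57}{9} = \left(- \frac{1}{9}\right) \left(-13\right) = \frac{13}{9} \approx 1.4444$)
$G{\left(w \right)} = \frac{6}{w} + \frac{w}{7}$ ($G{\left(w \right)} = \frac{w}{7} + \frac{6}{w} = \frac{6}{w} + \frac{w}{7}$)
$k{\left(s,X \right)} = 1 - 3 s$
$k{\left(-4,-5 \right)} G{\left(11 \right)} + C = \left(1 - -12\right) \left(\frac{6}{11} + \frac{1}{7} \cdot 11\right) + \frac{13}{9} = \left(1 + 12\right) \left(6 \cdot \frac{1}{11} + \frac{11}{7}\right) + \frac{13}{9} = 13 \left(\frac{6}{11} + \frac{11}{7}\right) + \frac{13}{9} = 13 \cdot \frac{163}{77} + \frac{13}{9} = \frac{2119}{77} + \frac{13}{9} = \frac{20072}{693}$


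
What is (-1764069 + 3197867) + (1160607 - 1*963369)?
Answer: 1631036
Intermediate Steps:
(-1764069 + 3197867) + (1160607 - 1*963369) = 1433798 + (1160607 - 963369) = 1433798 + 197238 = 1631036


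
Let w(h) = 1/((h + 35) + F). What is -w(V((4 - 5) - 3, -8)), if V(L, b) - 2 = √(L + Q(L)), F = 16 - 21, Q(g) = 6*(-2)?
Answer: -2/65 + I/260 ≈ -0.030769 + 0.0038462*I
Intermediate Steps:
Q(g) = -12
F = -5
V(L, b) = 2 + √(-12 + L) (V(L, b) = 2 + √(L - 12) = 2 + √(-12 + L))
w(h) = 1/(30 + h) (w(h) = 1/((h + 35) - 5) = 1/((35 + h) - 5) = 1/(30 + h))
-w(V((4 - 5) - 3, -8)) = -1/(30 + (2 + √(-12 + ((4 - 5) - 3)))) = -1/(30 + (2 + √(-12 + (-1 - 3)))) = -1/(30 + (2 + √(-12 - 4))) = -1/(30 + (2 + √(-16))) = -1/(30 + (2 + 4*I)) = -1/(32 + 4*I) = -(32 - 4*I)/1040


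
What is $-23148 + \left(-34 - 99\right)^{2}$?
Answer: $-5459$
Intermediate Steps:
$-23148 + \left(-34 - 99\right)^{2} = -23148 + \left(-133\right)^{2} = -23148 + 17689 = -5459$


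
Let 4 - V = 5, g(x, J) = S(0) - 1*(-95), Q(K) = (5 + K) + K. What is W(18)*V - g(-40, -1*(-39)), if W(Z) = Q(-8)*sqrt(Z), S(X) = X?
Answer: -95 + 33*sqrt(2) ≈ -48.331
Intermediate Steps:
Q(K) = 5 + 2*K
g(x, J) = 95 (g(x, J) = 0 - 1*(-95) = 0 + 95 = 95)
V = -1 (V = 4 - 1*5 = 4 - 5 = -1)
W(Z) = -11*sqrt(Z) (W(Z) = (5 + 2*(-8))*sqrt(Z) = (5 - 16)*sqrt(Z) = -11*sqrt(Z))
W(18)*V - g(-40, -1*(-39)) = -33*sqrt(2)*(-1) - 1*95 = -33*sqrt(2)*(-1) - 95 = 33*sqrt(2) - 95 = -95 + 33*sqrt(2)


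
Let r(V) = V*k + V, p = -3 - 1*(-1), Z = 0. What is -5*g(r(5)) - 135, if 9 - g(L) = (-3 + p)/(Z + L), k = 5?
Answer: -1085/6 ≈ -180.83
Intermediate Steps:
p = -2 (p = -3 + 1 = -2)
r(V) = 6*V (r(V) = V*5 + V = 5*V + V = 6*V)
g(L) = 9 + 5/L (g(L) = 9 - (-3 - 2)/(0 + L) = 9 - (-5)/L = 9 + 5/L)
-5*g(r(5)) - 135 = -5*(9 + 5/((6*5))) - 135 = -5*(9 + 5/30) - 135 = -5*(9 + 5*(1/30)) - 135 = -5*(9 + 1/6) - 135 = -5*55/6 - 135 = -275/6 - 135 = -1085/6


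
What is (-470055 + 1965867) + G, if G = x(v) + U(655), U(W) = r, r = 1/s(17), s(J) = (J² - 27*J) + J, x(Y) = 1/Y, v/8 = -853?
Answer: 1561735419487/1044072 ≈ 1.4958e+6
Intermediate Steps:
v = -6824 (v = 8*(-853) = -6824)
s(J) = J² - 26*J
r = -1/153 (r = 1/(17*(-26 + 17)) = 1/(17*(-9)) = 1/(-153) = -1/153 ≈ -0.0065359)
U(W) = -1/153
G = -6977/1044072 (G = 1/(-6824) - 1/153 = -1/6824 - 1/153 = -6977/1044072 ≈ -0.0066825)
(-470055 + 1965867) + G = (-470055 + 1965867) - 6977/1044072 = 1495812 - 6977/1044072 = 1561735419487/1044072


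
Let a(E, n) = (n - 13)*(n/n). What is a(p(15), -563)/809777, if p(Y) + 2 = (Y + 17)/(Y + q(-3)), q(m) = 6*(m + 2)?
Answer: -576/809777 ≈ -0.00071131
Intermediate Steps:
q(m) = 12 + 6*m (q(m) = 6*(2 + m) = 12 + 6*m)
p(Y) = -2 + (17 + Y)/(-6 + Y) (p(Y) = -2 + (Y + 17)/(Y + (12 + 6*(-3))) = -2 + (17 + Y)/(Y + (12 - 18)) = -2 + (17 + Y)/(Y - 6) = -2 + (17 + Y)/(-6 + Y))
a(E, n) = -13 + n (a(E, n) = (-13 + n)*1 = -13 + n)
a(p(15), -563)/809777 = (-13 - 563)/809777 = -576*1/809777 = -576/809777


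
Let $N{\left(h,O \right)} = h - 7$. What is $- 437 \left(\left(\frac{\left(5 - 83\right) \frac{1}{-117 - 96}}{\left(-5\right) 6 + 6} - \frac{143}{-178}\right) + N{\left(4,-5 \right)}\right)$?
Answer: $\frac{73294951}{75828} \approx 966.59$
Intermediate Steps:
$N{\left(h,O \right)} = -7 + h$
$- 437 \left(\left(\frac{\left(5 - 83\right) \frac{1}{-117 - 96}}{\left(-5\right) 6 + 6} - \frac{143}{-178}\right) + N{\left(4,-5 \right)}\right) = - 437 \left(\left(\frac{\left(5 - 83\right) \frac{1}{-117 - 96}}{\left(-5\right) 6 + 6} - \frac{143}{-178}\right) + \left(-7 + 4\right)\right) = - 437 \left(\left(\frac{\left(-78\right) \frac{1}{-213}}{-30 + 6} - - \frac{143}{178}\right) - 3\right) = - 437 \left(\left(\frac{\left(-78\right) \left(- \frac{1}{213}\right)}{-24} + \frac{143}{178}\right) - 3\right) = - 437 \left(\left(\frac{26}{71} \left(- \frac{1}{24}\right) + \frac{143}{178}\right) - 3\right) = - 437 \left(\left(- \frac{13}{852} + \frac{143}{178}\right) - 3\right) = - 437 \left(\frac{59761}{75828} - 3\right) = \left(-437\right) \left(- \frac{167723}{75828}\right) = \frac{73294951}{75828}$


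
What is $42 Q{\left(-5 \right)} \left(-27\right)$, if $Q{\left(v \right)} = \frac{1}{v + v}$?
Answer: $\frac{567}{5} \approx 113.4$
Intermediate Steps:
$Q{\left(v \right)} = \frac{1}{2 v}$
$42 Q{\left(-5 \right)} \left(-27\right) = 42 \frac{1}{2 \left(-5\right)} \left(-27\right) = 42 \cdot \frac{1}{2} \left(- \frac{1}{5}\right) \left(-27\right) = 42 \left(- \frac{1}{10}\right) \left(-27\right) = \left(- \frac{21}{5}\right) \left(-27\right) = \frac{567}{5}$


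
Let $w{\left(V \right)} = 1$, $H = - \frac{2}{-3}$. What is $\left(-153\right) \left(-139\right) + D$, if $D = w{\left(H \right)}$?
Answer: $21268$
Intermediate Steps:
$H = \frac{2}{3}$ ($H = \left(-2\right) \left(- \frac{1}{3}\right) = \frac{2}{3} \approx 0.66667$)
$D = 1$
$\left(-153\right) \left(-139\right) + D = \left(-153\right) \left(-139\right) + 1 = 21267 + 1 = 21268$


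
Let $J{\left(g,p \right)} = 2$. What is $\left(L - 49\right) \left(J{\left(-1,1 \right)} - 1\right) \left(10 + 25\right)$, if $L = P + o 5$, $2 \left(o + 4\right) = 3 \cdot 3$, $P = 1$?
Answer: $- \frac{3185}{2} \approx -1592.5$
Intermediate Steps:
$o = \frac{1}{2}$ ($o = -4 + \frac{3 \cdot 3}{2} = -4 + \frac{1}{2} \cdot 9 = -4 + \frac{9}{2} = \frac{1}{2} \approx 0.5$)
$L = \frac{7}{2}$ ($L = 1 + \frac{1}{2} \cdot 5 = 1 + \frac{5}{2} = \frac{7}{2} \approx 3.5$)
$\left(L - 49\right) \left(J{\left(-1,1 \right)} - 1\right) \left(10 + 25\right) = \left(\frac{7}{2} - 49\right) \left(2 - 1\right) \left(10 + 25\right) = - \frac{91 \cdot 1 \cdot 35}{2} = \left(- \frac{91}{2}\right) 35 = - \frac{3185}{2}$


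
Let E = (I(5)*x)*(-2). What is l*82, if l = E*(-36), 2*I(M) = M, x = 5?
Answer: 73800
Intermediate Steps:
I(M) = M/2
E = -25 (E = (((1/2)*5)*5)*(-2) = ((5/2)*5)*(-2) = (25/2)*(-2) = -25)
l = 900 (l = -25*(-36) = 900)
l*82 = 900*82 = 73800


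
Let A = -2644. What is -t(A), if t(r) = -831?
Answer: 831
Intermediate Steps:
-t(A) = -1*(-831) = 831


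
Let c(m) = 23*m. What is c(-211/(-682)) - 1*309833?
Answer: -211301253/682 ≈ -3.0983e+5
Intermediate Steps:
c(-211/(-682)) - 1*309833 = 23*(-211/(-682)) - 1*309833 = 23*(-211*(-1/682)) - 309833 = 23*(211/682) - 309833 = 4853/682 - 309833 = -211301253/682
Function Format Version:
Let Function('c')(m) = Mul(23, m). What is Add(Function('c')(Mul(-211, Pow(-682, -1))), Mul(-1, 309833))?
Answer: Rational(-211301253, 682) ≈ -3.0983e+5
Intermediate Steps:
Add(Function('c')(Mul(-211, Pow(-682, -1))), Mul(-1, 309833)) = Add(Mul(23, Mul(-211, Pow(-682, -1))), Mul(-1, 309833)) = Add(Mul(23, Mul(-211, Rational(-1, 682))), -309833) = Add(Mul(23, Rational(211, 682)), -309833) = Add(Rational(4853, 682), -309833) = Rational(-211301253, 682)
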